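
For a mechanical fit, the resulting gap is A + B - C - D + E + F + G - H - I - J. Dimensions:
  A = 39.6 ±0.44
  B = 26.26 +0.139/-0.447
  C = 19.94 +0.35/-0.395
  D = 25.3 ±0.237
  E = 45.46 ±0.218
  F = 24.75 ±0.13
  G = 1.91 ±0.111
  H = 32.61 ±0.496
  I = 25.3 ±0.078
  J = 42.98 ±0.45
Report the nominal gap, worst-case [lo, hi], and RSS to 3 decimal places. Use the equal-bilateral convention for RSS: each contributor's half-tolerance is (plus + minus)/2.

nominal=-8.150 wc=[-11.107,-5.456] rss=1.003

Stack each dimension's contribution:
  +A: nom +39.600 → Σnom=39.600; wc +0.440/-0.440 → slack +0.440/-0.440; half-tol=0.440, Σhalf²=0.193600
  +B: nom +26.260 → Σnom=65.860; wc +0.139/-0.447 → slack +0.579/-0.887; half-tol=0.293, Σhalf²=0.279449
  -C: nom -19.940 → Σnom=45.920; wc +0.395/-0.350 → slack +0.974/-1.237; half-tol=0.372, Σhalf²=0.418205
  -D: nom -25.300 → Σnom=20.620; wc +0.237/-0.237 → slack +1.211/-1.474; half-tol=0.237, Σhalf²=0.474374
  +E: nom +45.460 → Σnom=66.080; wc +0.218/-0.218 → slack +1.429/-1.692; half-tol=0.218, Σhalf²=0.521898
  +F: nom +24.750 → Σnom=90.830; wc +0.130/-0.130 → slack +1.559/-1.822; half-tol=0.130, Σhalf²=0.538798
  +G: nom +1.910 → Σnom=92.740; wc +0.111/-0.111 → slack +1.670/-1.933; half-tol=0.111, Σhalf²=0.551119
  -H: nom -32.610 → Σnom=60.130; wc +0.496/-0.496 → slack +2.166/-2.429; half-tol=0.496, Σhalf²=0.797135
  -I: nom -25.300 → Σnom=34.830; wc +0.078/-0.078 → slack +2.244/-2.507; half-tol=0.078, Σhalf²=0.803219
  -J: nom -42.980 → Σnom=-8.150; wc +0.450/-0.450 → slack +2.694/-2.957; half-tol=0.450, Σhalf²=1.005719
Nominal = -8.150. Worst-case = [-8.150 - 2.957, -8.150 + 2.694] = [-11.107, -5.456]. RSS = √1.005719 = 1.003.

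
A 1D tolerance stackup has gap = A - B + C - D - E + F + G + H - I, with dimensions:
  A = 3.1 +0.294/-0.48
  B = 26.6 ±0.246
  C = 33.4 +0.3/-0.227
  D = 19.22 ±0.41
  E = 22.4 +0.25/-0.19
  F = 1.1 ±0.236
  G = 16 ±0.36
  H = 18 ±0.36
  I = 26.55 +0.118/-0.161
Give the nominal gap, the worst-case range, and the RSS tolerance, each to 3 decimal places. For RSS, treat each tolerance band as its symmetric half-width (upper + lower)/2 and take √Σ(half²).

Stack each dimension's contribution:
  +A: nom +3.100 → Σnom=3.100; wc +0.294/-0.480 → slack +0.294/-0.480; half-tol=0.387, Σhalf²=0.149769
  -B: nom -26.600 → Σnom=-23.500; wc +0.246/-0.246 → slack +0.540/-0.726; half-tol=0.246, Σhalf²=0.210285
  +C: nom +33.400 → Σnom=9.900; wc +0.300/-0.227 → slack +0.840/-0.953; half-tol=0.264, Σhalf²=0.279717
  -D: nom -19.220 → Σnom=-9.320; wc +0.410/-0.410 → slack +1.250/-1.363; half-tol=0.410, Σhalf²=0.447817
  -E: nom -22.400 → Σnom=-31.720; wc +0.190/-0.250 → slack +1.440/-1.613; half-tol=0.220, Σhalf²=0.496217
  +F: nom +1.100 → Σnom=-30.620; wc +0.236/-0.236 → slack +1.676/-1.849; half-tol=0.236, Σhalf²=0.551913
  +G: nom +16.000 → Σnom=-14.620; wc +0.360/-0.360 → slack +2.036/-2.209; half-tol=0.360, Σhalf²=0.681513
  +H: nom +18.000 → Σnom=3.380; wc +0.360/-0.360 → slack +2.396/-2.569; half-tol=0.360, Σhalf²=0.811113
  -I: nom -26.550 → Σnom=-23.170; wc +0.161/-0.118 → slack +2.557/-2.687; half-tol=0.140, Σhalf²=0.830573
Nominal = -23.170. Worst-case = [-23.170 - 2.687, -23.170 + 2.557] = [-25.857, -20.613]. RSS = √0.830573 = 0.911.

nominal=-23.170 wc=[-25.857,-20.613] rss=0.911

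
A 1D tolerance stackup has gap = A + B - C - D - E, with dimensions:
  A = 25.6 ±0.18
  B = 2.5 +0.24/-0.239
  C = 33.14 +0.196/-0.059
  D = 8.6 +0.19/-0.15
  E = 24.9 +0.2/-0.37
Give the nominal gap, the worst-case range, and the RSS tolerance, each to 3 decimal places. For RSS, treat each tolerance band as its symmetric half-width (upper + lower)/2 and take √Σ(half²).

nominal=-38.540 wc=[-39.545,-37.541] rss=0.465

Stack each dimension's contribution:
  +A: nom +25.600 → Σnom=25.600; wc +0.180/-0.180 → slack +0.180/-0.180; half-tol=0.180, Σhalf²=0.032400
  +B: nom +2.500 → Σnom=28.100; wc +0.240/-0.239 → slack +0.420/-0.419; half-tol=0.239, Σhalf²=0.089760
  -C: nom -33.140 → Σnom=-5.040; wc +0.059/-0.196 → slack +0.479/-0.615; half-tol=0.128, Σhalf²=0.106016
  -D: nom -8.600 → Σnom=-13.640; wc +0.150/-0.190 → slack +0.629/-0.805; half-tol=0.170, Σhalf²=0.134916
  -E: nom -24.900 → Σnom=-38.540; wc +0.370/-0.200 → slack +0.999/-1.005; half-tol=0.285, Σhalf²=0.216142
Nominal = -38.540. Worst-case = [-38.540 - 1.005, -38.540 + 0.999] = [-39.545, -37.541]. RSS = √0.216142 = 0.465.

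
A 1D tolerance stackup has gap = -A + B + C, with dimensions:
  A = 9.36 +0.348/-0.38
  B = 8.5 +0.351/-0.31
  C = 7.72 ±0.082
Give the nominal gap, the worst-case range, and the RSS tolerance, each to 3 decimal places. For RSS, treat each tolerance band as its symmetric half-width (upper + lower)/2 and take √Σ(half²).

Stack each dimension's contribution:
  -A: nom -9.360 → Σnom=-9.360; wc +0.380/-0.348 → slack +0.380/-0.348; half-tol=0.364, Σhalf²=0.132496
  +B: nom +8.500 → Σnom=-0.860; wc +0.351/-0.310 → slack +0.731/-0.658; half-tol=0.331, Σhalf²=0.241726
  +C: nom +7.720 → Σnom=6.860; wc +0.082/-0.082 → slack +0.813/-0.740; half-tol=0.082, Σhalf²=0.248450
Nominal = 6.860. Worst-case = [6.860 - 0.740, 6.860 + 0.813] = [6.120, 7.673]. RSS = √0.248450 = 0.498.

nominal=6.860 wc=[6.120,7.673] rss=0.498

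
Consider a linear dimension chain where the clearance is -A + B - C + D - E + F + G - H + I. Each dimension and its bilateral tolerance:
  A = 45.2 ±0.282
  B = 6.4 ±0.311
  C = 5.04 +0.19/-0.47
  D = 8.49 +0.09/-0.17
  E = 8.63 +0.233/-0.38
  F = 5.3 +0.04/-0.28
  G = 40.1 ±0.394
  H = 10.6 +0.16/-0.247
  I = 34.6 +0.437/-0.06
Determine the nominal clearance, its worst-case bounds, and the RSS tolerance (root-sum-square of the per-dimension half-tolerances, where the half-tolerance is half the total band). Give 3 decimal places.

Stack each dimension's contribution:
  -A: nom -45.200 → Σnom=-45.200; wc +0.282/-0.282 → slack +0.282/-0.282; half-tol=0.282, Σhalf²=0.079524
  +B: nom +6.400 → Σnom=-38.800; wc +0.311/-0.311 → slack +0.593/-0.593; half-tol=0.311, Σhalf²=0.176245
  -C: nom -5.040 → Σnom=-43.840; wc +0.470/-0.190 → slack +1.063/-0.783; half-tol=0.330, Σhalf²=0.285145
  +D: nom +8.490 → Σnom=-35.350; wc +0.090/-0.170 → slack +1.153/-0.953; half-tol=0.130, Σhalf²=0.302045
  -E: nom -8.630 → Σnom=-43.980; wc +0.380/-0.233 → slack +1.533/-1.186; half-tol=0.306, Σhalf²=0.395987
  +F: nom +5.300 → Σnom=-38.680; wc +0.040/-0.280 → slack +1.573/-1.466; half-tol=0.160, Σhalf²=0.421587
  +G: nom +40.100 → Σnom=1.420; wc +0.394/-0.394 → slack +1.967/-1.860; half-tol=0.394, Σhalf²=0.576823
  -H: nom -10.600 → Σnom=-9.180; wc +0.247/-0.160 → slack +2.214/-2.020; half-tol=0.204, Σhalf²=0.618236
  +I: nom +34.600 → Σnom=25.420; wc +0.437/-0.060 → slack +2.651/-2.080; half-tol=0.248, Σhalf²=0.679988
Nominal = 25.420. Worst-case = [25.420 - 2.080, 25.420 + 2.651] = [23.340, 28.071]. RSS = √0.679988 = 0.825.

nominal=25.420 wc=[23.340,28.071] rss=0.825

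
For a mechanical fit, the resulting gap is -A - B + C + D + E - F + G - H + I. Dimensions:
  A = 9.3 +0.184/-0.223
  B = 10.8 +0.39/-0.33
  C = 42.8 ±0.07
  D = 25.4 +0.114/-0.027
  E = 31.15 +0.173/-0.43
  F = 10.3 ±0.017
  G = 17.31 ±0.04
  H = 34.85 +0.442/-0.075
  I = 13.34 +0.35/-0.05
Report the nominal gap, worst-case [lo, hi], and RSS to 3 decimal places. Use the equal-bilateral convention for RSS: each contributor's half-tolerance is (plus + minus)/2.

nominal=64.750 wc=[63.100,66.142] rss=0.617

Stack each dimension's contribution:
  -A: nom -9.300 → Σnom=-9.300; wc +0.223/-0.184 → slack +0.223/-0.184; half-tol=0.204, Σhalf²=0.041412
  -B: nom -10.800 → Σnom=-20.100; wc +0.330/-0.390 → slack +0.553/-0.574; half-tol=0.360, Σhalf²=0.171012
  +C: nom +42.800 → Σnom=22.700; wc +0.070/-0.070 → slack +0.623/-0.644; half-tol=0.070, Σhalf²=0.175912
  +D: nom +25.400 → Σnom=48.100; wc +0.114/-0.027 → slack +0.737/-0.671; half-tol=0.071, Σhalf²=0.180883
  +E: nom +31.150 → Σnom=79.250; wc +0.173/-0.430 → slack +0.910/-1.101; half-tol=0.301, Σhalf²=0.271785
  -F: nom -10.300 → Σnom=68.950; wc +0.017/-0.017 → slack +0.927/-1.118; half-tol=0.017, Σhalf²=0.272074
  +G: nom +17.310 → Σnom=86.260; wc +0.040/-0.040 → slack +0.967/-1.158; half-tol=0.040, Σhalf²=0.273674
  -H: nom -34.850 → Σnom=51.410; wc +0.075/-0.442 → slack +1.042/-1.600; half-tol=0.259, Σhalf²=0.340496
  +I: nom +13.340 → Σnom=64.750; wc +0.350/-0.050 → slack +1.392/-1.650; half-tol=0.200, Σhalf²=0.380496
Nominal = 64.750. Worst-case = [64.750 - 1.650, 64.750 + 1.392] = [63.100, 66.142]. RSS = √0.380496 = 0.617.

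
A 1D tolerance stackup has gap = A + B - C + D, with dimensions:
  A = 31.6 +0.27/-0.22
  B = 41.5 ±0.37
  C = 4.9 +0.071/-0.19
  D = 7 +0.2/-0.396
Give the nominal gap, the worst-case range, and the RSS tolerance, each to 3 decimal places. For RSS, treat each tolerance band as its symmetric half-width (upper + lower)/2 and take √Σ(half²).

Stack each dimension's contribution:
  +A: nom +31.600 → Σnom=31.600; wc +0.270/-0.220 → slack +0.270/-0.220; half-tol=0.245, Σhalf²=0.060025
  +B: nom +41.500 → Σnom=73.100; wc +0.370/-0.370 → slack +0.640/-0.590; half-tol=0.370, Σhalf²=0.196925
  -C: nom -4.900 → Σnom=68.200; wc +0.190/-0.071 → slack +0.830/-0.661; half-tol=0.131, Σhalf²=0.213955
  +D: nom +7.000 → Σnom=75.200; wc +0.200/-0.396 → slack +1.030/-1.057; half-tol=0.298, Σhalf²=0.302759
Nominal = 75.200. Worst-case = [75.200 - 1.057, 75.200 + 1.030] = [74.143, 76.230]. RSS = √0.302759 = 0.550.

nominal=75.200 wc=[74.143,76.230] rss=0.550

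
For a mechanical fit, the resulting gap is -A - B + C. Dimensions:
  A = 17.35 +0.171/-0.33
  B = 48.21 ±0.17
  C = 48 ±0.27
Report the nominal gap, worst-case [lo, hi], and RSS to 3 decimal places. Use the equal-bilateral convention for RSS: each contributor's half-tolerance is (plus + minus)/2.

nominal=-17.560 wc=[-18.171,-16.790] rss=0.406

Stack each dimension's contribution:
  -A: nom -17.350 → Σnom=-17.350; wc +0.330/-0.171 → slack +0.330/-0.171; half-tol=0.251, Σhalf²=0.062750
  -B: nom -48.210 → Σnom=-65.560; wc +0.170/-0.170 → slack +0.500/-0.341; half-tol=0.170, Σhalf²=0.091650
  +C: nom +48.000 → Σnom=-17.560; wc +0.270/-0.270 → slack +0.770/-0.611; half-tol=0.270, Σhalf²=0.164550
Nominal = -17.560. Worst-case = [-17.560 - 0.611, -17.560 + 0.770] = [-18.171, -16.790]. RSS = √0.164550 = 0.406.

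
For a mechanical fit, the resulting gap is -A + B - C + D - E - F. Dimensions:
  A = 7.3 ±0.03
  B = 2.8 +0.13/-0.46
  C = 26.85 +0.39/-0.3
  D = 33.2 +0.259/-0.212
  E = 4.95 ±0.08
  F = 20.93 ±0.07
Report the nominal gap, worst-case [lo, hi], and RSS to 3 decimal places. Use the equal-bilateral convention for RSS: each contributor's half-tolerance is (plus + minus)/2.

Stack each dimension's contribution:
  -A: nom -7.300 → Σnom=-7.300; wc +0.030/-0.030 → slack +0.030/-0.030; half-tol=0.030, Σhalf²=0.000900
  +B: nom +2.800 → Σnom=-4.500; wc +0.130/-0.460 → slack +0.160/-0.490; half-tol=0.295, Σhalf²=0.087925
  -C: nom -26.850 → Σnom=-31.350; wc +0.300/-0.390 → slack +0.460/-0.880; half-tol=0.345, Σhalf²=0.206950
  +D: nom +33.200 → Σnom=1.850; wc +0.259/-0.212 → slack +0.719/-1.092; half-tol=0.235, Σhalf²=0.262410
  -E: nom -4.950 → Σnom=-3.100; wc +0.080/-0.080 → slack +0.799/-1.172; half-tol=0.080, Σhalf²=0.268810
  -F: nom -20.930 → Σnom=-24.030; wc +0.070/-0.070 → slack +0.869/-1.242; half-tol=0.070, Σhalf²=0.273710
Nominal = -24.030. Worst-case = [-24.030 - 1.242, -24.030 + 0.869] = [-25.272, -23.161]. RSS = √0.273710 = 0.523.

nominal=-24.030 wc=[-25.272,-23.161] rss=0.523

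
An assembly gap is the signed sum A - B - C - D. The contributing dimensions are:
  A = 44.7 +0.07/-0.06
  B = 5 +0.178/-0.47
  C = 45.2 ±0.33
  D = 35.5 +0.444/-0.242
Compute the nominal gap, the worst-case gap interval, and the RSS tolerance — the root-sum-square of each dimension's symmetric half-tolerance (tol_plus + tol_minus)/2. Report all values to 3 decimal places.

Stack each dimension's contribution:
  +A: nom +44.700 → Σnom=44.700; wc +0.070/-0.060 → slack +0.070/-0.060; half-tol=0.065, Σhalf²=0.004225
  -B: nom -5.000 → Σnom=39.700; wc +0.470/-0.178 → slack +0.540/-0.238; half-tol=0.324, Σhalf²=0.109201
  -C: nom -45.200 → Σnom=-5.500; wc +0.330/-0.330 → slack +0.870/-0.568; half-tol=0.330, Σhalf²=0.218101
  -D: nom -35.500 → Σnom=-41.000; wc +0.242/-0.444 → slack +1.112/-1.012; half-tol=0.343, Σhalf²=0.335750
Nominal = -41.000. Worst-case = [-41.000 - 1.012, -41.000 + 1.112] = [-42.012, -39.888]. RSS = √0.335750 = 0.579.

nominal=-41.000 wc=[-42.012,-39.888] rss=0.579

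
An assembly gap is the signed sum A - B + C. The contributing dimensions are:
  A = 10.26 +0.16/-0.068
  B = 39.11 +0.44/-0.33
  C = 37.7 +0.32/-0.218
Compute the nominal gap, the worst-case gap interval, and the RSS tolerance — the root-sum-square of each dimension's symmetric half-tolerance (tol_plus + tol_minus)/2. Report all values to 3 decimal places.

nominal=8.850 wc=[8.124,9.660] rss=0.483

Stack each dimension's contribution:
  +A: nom +10.260 → Σnom=10.260; wc +0.160/-0.068 → slack +0.160/-0.068; half-tol=0.114, Σhalf²=0.012996
  -B: nom -39.110 → Σnom=-28.850; wc +0.330/-0.440 → slack +0.490/-0.508; half-tol=0.385, Σhalf²=0.161221
  +C: nom +37.700 → Σnom=8.850; wc +0.320/-0.218 → slack +0.810/-0.726; half-tol=0.269, Σhalf²=0.233582
Nominal = 8.850. Worst-case = [8.850 - 0.726, 8.850 + 0.810] = [8.124, 9.660]. RSS = √0.233582 = 0.483.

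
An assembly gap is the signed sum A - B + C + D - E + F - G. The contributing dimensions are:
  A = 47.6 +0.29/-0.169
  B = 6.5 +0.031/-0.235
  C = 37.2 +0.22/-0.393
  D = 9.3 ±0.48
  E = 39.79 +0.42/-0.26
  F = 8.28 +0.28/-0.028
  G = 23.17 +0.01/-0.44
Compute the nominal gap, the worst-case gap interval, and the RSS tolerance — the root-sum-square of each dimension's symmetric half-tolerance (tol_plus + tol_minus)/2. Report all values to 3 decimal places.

nominal=32.920 wc=[31.389,35.125] rss=0.765

Stack each dimension's contribution:
  +A: nom +47.600 → Σnom=47.600; wc +0.290/-0.169 → slack +0.290/-0.169; half-tol=0.229, Σhalf²=0.052670
  -B: nom -6.500 → Σnom=41.100; wc +0.235/-0.031 → slack +0.525/-0.200; half-tol=0.133, Σhalf²=0.070359
  +C: nom +37.200 → Σnom=78.300; wc +0.220/-0.393 → slack +0.745/-0.593; half-tol=0.306, Σhalf²=0.164301
  +D: nom +9.300 → Σnom=87.600; wc +0.480/-0.480 → slack +1.225/-1.073; half-tol=0.480, Σhalf²=0.394701
  -E: nom -39.790 → Σnom=47.810; wc +0.260/-0.420 → slack +1.485/-1.493; half-tol=0.340, Σhalf²=0.510301
  +F: nom +8.280 → Σnom=56.090; wc +0.280/-0.028 → slack +1.765/-1.521; half-tol=0.154, Σhalf²=0.534017
  -G: nom -23.170 → Σnom=32.920; wc +0.440/-0.010 → slack +2.205/-1.531; half-tol=0.225, Σhalf²=0.584642
Nominal = 32.920. Worst-case = [32.920 - 1.531, 32.920 + 2.205] = [31.389, 35.125]. RSS = √0.584642 = 0.765.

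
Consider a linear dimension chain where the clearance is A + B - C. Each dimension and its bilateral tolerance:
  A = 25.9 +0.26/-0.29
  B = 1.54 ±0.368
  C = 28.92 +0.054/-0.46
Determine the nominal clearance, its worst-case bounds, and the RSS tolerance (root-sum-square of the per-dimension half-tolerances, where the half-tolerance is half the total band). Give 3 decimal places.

Stack each dimension's contribution:
  +A: nom +25.900 → Σnom=25.900; wc +0.260/-0.290 → slack +0.260/-0.290; half-tol=0.275, Σhalf²=0.075625
  +B: nom +1.540 → Σnom=27.440; wc +0.368/-0.368 → slack +0.628/-0.658; half-tol=0.368, Σhalf²=0.211049
  -C: nom -28.920 → Σnom=-1.480; wc +0.460/-0.054 → slack +1.088/-0.712; half-tol=0.257, Σhalf²=0.277098
Nominal = -1.480. Worst-case = [-1.480 - 0.712, -1.480 + 1.088] = [-2.192, -0.392]. RSS = √0.277098 = 0.526.

nominal=-1.480 wc=[-2.192,-0.392] rss=0.526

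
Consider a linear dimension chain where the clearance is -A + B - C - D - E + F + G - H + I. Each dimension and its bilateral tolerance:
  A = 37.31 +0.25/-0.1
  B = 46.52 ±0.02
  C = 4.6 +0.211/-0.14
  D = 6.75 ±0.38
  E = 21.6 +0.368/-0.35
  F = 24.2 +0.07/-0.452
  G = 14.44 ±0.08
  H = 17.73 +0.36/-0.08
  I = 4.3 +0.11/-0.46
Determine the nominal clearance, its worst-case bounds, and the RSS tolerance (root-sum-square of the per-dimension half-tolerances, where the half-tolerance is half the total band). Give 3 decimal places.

Stack each dimension's contribution:
  -A: nom -37.310 → Σnom=-37.310; wc +0.100/-0.250 → slack +0.100/-0.250; half-tol=0.175, Σhalf²=0.030625
  +B: nom +46.520 → Σnom=9.210; wc +0.020/-0.020 → slack +0.120/-0.270; half-tol=0.020, Σhalf²=0.031025
  -C: nom -4.600 → Σnom=4.610; wc +0.140/-0.211 → slack +0.260/-0.481; half-tol=0.175, Σhalf²=0.061825
  -D: nom -6.750 → Σnom=-2.140; wc +0.380/-0.380 → slack +0.640/-0.861; half-tol=0.380, Σhalf²=0.206225
  -E: nom -21.600 → Σnom=-23.740; wc +0.350/-0.368 → slack +0.990/-1.229; half-tol=0.359, Σhalf²=0.335106
  +F: nom +24.200 → Σnom=0.460; wc +0.070/-0.452 → slack +1.060/-1.681; half-tol=0.261, Σhalf²=0.403227
  +G: nom +14.440 → Σnom=14.900; wc +0.080/-0.080 → slack +1.140/-1.761; half-tol=0.080, Σhalf²=0.409627
  -H: nom -17.730 → Σnom=-2.830; wc +0.080/-0.360 → slack +1.220/-2.121; half-tol=0.220, Σhalf²=0.458027
  +I: nom +4.300 → Σnom=1.470; wc +0.110/-0.460 → slack +1.330/-2.581; half-tol=0.285, Σhalf²=0.539252
Nominal = 1.470. Worst-case = [1.470 - 2.581, 1.470 + 1.330] = [-1.111, 2.800]. RSS = √0.539252 = 0.734.

nominal=1.470 wc=[-1.111,2.800] rss=0.734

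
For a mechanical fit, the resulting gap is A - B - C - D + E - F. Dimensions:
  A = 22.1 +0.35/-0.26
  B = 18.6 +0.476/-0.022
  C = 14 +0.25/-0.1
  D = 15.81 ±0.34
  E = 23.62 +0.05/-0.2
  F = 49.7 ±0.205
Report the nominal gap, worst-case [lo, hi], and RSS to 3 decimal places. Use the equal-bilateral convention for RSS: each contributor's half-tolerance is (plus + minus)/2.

Stack each dimension's contribution:
  +A: nom +22.100 → Σnom=22.100; wc +0.350/-0.260 → slack +0.350/-0.260; half-tol=0.305, Σhalf²=0.093025
  -B: nom -18.600 → Σnom=3.500; wc +0.022/-0.476 → slack +0.372/-0.736; half-tol=0.249, Σhalf²=0.155026
  -C: nom -14.000 → Σnom=-10.500; wc +0.100/-0.250 → slack +0.472/-0.986; half-tol=0.175, Σhalf²=0.185651
  -D: nom -15.810 → Σnom=-26.310; wc +0.340/-0.340 → slack +0.812/-1.326; half-tol=0.340, Σhalf²=0.301251
  +E: nom +23.620 → Σnom=-2.690; wc +0.050/-0.200 → slack +0.862/-1.526; half-tol=0.125, Σhalf²=0.316876
  -F: nom -49.700 → Σnom=-52.390; wc +0.205/-0.205 → slack +1.067/-1.731; half-tol=0.205, Σhalf²=0.358901
Nominal = -52.390. Worst-case = [-52.390 - 1.731, -52.390 + 1.067] = [-54.121, -51.323]. RSS = √0.358901 = 0.599.

nominal=-52.390 wc=[-54.121,-51.323] rss=0.599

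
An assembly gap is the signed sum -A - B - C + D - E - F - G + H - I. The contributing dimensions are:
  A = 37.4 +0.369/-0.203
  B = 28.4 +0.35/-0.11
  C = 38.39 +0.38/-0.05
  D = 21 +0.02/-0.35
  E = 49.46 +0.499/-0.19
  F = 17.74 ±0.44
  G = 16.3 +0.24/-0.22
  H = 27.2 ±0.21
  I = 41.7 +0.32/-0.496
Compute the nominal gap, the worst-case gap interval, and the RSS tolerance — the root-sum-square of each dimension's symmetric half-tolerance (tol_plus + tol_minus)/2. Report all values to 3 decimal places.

Stack each dimension's contribution:
  -A: nom -37.400 → Σnom=-37.400; wc +0.203/-0.369 → slack +0.203/-0.369; half-tol=0.286, Σhalf²=0.081796
  -B: nom -28.400 → Σnom=-65.800; wc +0.110/-0.350 → slack +0.313/-0.719; half-tol=0.230, Σhalf²=0.134696
  -C: nom -38.390 → Σnom=-104.190; wc +0.050/-0.380 → slack +0.363/-1.099; half-tol=0.215, Σhalf²=0.180921
  +D: nom +21.000 → Σnom=-83.190; wc +0.020/-0.350 → slack +0.383/-1.449; half-tol=0.185, Σhalf²=0.215146
  -E: nom -49.460 → Σnom=-132.650; wc +0.190/-0.499 → slack +0.573/-1.948; half-tol=0.345, Σhalf²=0.333826
  -F: nom -17.740 → Σnom=-150.390; wc +0.440/-0.440 → slack +1.013/-2.388; half-tol=0.440, Σhalf²=0.527426
  -G: nom -16.300 → Σnom=-166.690; wc +0.220/-0.240 → slack +1.233/-2.628; half-tol=0.230, Σhalf²=0.580326
  +H: nom +27.200 → Σnom=-139.490; wc +0.210/-0.210 → slack +1.443/-2.838; half-tol=0.210, Σhalf²=0.624426
  -I: nom -41.700 → Σnom=-181.190; wc +0.496/-0.320 → slack +1.939/-3.158; half-tol=0.408, Σhalf²=0.790890
Nominal = -181.190. Worst-case = [-181.190 - 3.158, -181.190 + 1.939] = [-184.348, -179.251]. RSS = √0.790890 = 0.889.

nominal=-181.190 wc=[-184.348,-179.251] rss=0.889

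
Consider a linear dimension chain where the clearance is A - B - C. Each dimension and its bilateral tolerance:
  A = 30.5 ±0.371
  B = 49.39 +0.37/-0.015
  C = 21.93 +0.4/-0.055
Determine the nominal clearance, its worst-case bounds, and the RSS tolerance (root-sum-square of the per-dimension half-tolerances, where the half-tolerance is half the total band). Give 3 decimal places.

Stack each dimension's contribution:
  +A: nom +30.500 → Σnom=30.500; wc +0.371/-0.371 → slack +0.371/-0.371; half-tol=0.371, Σhalf²=0.137641
  -B: nom -49.390 → Σnom=-18.890; wc +0.015/-0.370 → slack +0.386/-0.741; half-tol=0.193, Σhalf²=0.174697
  -C: nom -21.930 → Σnom=-40.820; wc +0.055/-0.400 → slack +0.441/-1.141; half-tol=0.228, Σhalf²=0.226453
Nominal = -40.820. Worst-case = [-40.820 - 1.141, -40.820 + 0.441] = [-41.961, -40.379]. RSS = √0.226453 = 0.476.

nominal=-40.820 wc=[-41.961,-40.379] rss=0.476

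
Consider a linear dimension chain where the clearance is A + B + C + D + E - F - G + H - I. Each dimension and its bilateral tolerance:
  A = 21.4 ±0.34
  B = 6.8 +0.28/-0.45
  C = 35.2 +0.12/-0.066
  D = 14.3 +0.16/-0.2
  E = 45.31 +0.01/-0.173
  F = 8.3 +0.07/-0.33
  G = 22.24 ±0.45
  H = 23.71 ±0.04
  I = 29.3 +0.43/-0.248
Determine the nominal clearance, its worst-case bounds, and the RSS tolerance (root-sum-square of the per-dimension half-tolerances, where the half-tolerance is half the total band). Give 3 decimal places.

Stack each dimension's contribution:
  +A: nom +21.400 → Σnom=21.400; wc +0.340/-0.340 → slack +0.340/-0.340; half-tol=0.340, Σhalf²=0.115600
  +B: nom +6.800 → Σnom=28.200; wc +0.280/-0.450 → slack +0.620/-0.790; half-tol=0.365, Σhalf²=0.248825
  +C: nom +35.200 → Σnom=63.400; wc +0.120/-0.066 → slack +0.740/-0.856; half-tol=0.093, Σhalf²=0.257474
  +D: nom +14.300 → Σnom=77.700; wc +0.160/-0.200 → slack +0.900/-1.056; half-tol=0.180, Σhalf²=0.289874
  +E: nom +45.310 → Σnom=123.010; wc +0.010/-0.173 → slack +0.910/-1.229; half-tol=0.091, Σhalf²=0.298246
  -F: nom -8.300 → Σnom=114.710; wc +0.330/-0.070 → slack +1.240/-1.299; half-tol=0.200, Σhalf²=0.338246
  -G: nom -22.240 → Σnom=92.470; wc +0.450/-0.450 → slack +1.690/-1.749; half-tol=0.450, Σhalf²=0.540746
  +H: nom +23.710 → Σnom=116.180; wc +0.040/-0.040 → slack +1.730/-1.789; half-tol=0.040, Σhalf²=0.542346
  -I: nom -29.300 → Σnom=86.880; wc +0.248/-0.430 → slack +1.978/-2.219; half-tol=0.339, Σhalf²=0.657267
Nominal = 86.880. Worst-case = [86.880 - 2.219, 86.880 + 1.978] = [84.661, 88.858]. RSS = √0.657267 = 0.811.

nominal=86.880 wc=[84.661,88.858] rss=0.811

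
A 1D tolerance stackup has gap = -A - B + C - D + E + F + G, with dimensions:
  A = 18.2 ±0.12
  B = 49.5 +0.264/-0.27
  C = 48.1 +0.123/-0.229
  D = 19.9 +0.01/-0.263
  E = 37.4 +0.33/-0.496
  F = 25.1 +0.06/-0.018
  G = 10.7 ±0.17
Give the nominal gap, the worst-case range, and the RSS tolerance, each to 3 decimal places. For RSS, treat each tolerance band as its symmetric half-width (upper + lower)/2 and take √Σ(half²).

nominal=33.700 wc=[32.393,35.036] rss=0.580

Stack each dimension's contribution:
  -A: nom -18.200 → Σnom=-18.200; wc +0.120/-0.120 → slack +0.120/-0.120; half-tol=0.120, Σhalf²=0.014400
  -B: nom -49.500 → Σnom=-67.700; wc +0.270/-0.264 → slack +0.390/-0.384; half-tol=0.267, Σhalf²=0.085689
  +C: nom +48.100 → Σnom=-19.600; wc +0.123/-0.229 → slack +0.513/-0.613; half-tol=0.176, Σhalf²=0.116665
  -D: nom -19.900 → Σnom=-39.500; wc +0.263/-0.010 → slack +0.776/-0.623; half-tol=0.137, Σhalf²=0.135297
  +E: nom +37.400 → Σnom=-2.100; wc +0.330/-0.496 → slack +1.106/-1.119; half-tol=0.413, Σhalf²=0.305866
  +F: nom +25.100 → Σnom=23.000; wc +0.060/-0.018 → slack +1.166/-1.137; half-tol=0.039, Σhalf²=0.307387
  +G: nom +10.700 → Σnom=33.700; wc +0.170/-0.170 → slack +1.336/-1.307; half-tol=0.170, Σhalf²=0.336287
Nominal = 33.700. Worst-case = [33.700 - 1.307, 33.700 + 1.336] = [32.393, 35.036]. RSS = √0.336287 = 0.580.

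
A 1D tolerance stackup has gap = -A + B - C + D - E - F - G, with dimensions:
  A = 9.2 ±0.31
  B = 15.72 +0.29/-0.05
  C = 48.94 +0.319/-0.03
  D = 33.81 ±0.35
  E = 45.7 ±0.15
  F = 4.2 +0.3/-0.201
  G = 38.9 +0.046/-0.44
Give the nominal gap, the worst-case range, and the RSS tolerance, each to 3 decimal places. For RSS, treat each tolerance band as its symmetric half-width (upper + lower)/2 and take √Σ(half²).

Stack each dimension's contribution:
  -A: nom -9.200 → Σnom=-9.200; wc +0.310/-0.310 → slack +0.310/-0.310; half-tol=0.310, Σhalf²=0.096100
  +B: nom +15.720 → Σnom=6.520; wc +0.290/-0.050 → slack +0.600/-0.360; half-tol=0.170, Σhalf²=0.125000
  -C: nom -48.940 → Σnom=-42.420; wc +0.030/-0.319 → slack +0.630/-0.679; half-tol=0.174, Σhalf²=0.155450
  +D: nom +33.810 → Σnom=-8.610; wc +0.350/-0.350 → slack +0.980/-1.029; half-tol=0.350, Σhalf²=0.277950
  -E: nom -45.700 → Σnom=-54.310; wc +0.150/-0.150 → slack +1.130/-1.179; half-tol=0.150, Σhalf²=0.300450
  -F: nom -4.200 → Σnom=-58.510; wc +0.201/-0.300 → slack +1.331/-1.479; half-tol=0.251, Σhalf²=0.363200
  -G: nom -38.900 → Σnom=-97.410; wc +0.440/-0.046 → slack +1.771/-1.525; half-tol=0.243, Σhalf²=0.422249
Nominal = -97.410. Worst-case = [-97.410 - 1.525, -97.410 + 1.771] = [-98.935, -95.639]. RSS = √0.422249 = 0.650.

nominal=-97.410 wc=[-98.935,-95.639] rss=0.650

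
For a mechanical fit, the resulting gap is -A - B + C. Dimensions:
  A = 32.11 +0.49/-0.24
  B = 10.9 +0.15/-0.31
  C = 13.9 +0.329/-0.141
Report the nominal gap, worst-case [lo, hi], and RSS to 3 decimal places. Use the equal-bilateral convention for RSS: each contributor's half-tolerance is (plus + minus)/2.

Stack each dimension's contribution:
  -A: nom -32.110 → Σnom=-32.110; wc +0.240/-0.490 → slack +0.240/-0.490; half-tol=0.365, Σhalf²=0.133225
  -B: nom -10.900 → Σnom=-43.010; wc +0.310/-0.150 → slack +0.550/-0.640; half-tol=0.230, Σhalf²=0.186125
  +C: nom +13.900 → Σnom=-29.110; wc +0.329/-0.141 → slack +0.879/-0.781; half-tol=0.235, Σhalf²=0.241350
Nominal = -29.110. Worst-case = [-29.110 - 0.781, -29.110 + 0.879] = [-29.891, -28.231]. RSS = √0.241350 = 0.491.

nominal=-29.110 wc=[-29.891,-28.231] rss=0.491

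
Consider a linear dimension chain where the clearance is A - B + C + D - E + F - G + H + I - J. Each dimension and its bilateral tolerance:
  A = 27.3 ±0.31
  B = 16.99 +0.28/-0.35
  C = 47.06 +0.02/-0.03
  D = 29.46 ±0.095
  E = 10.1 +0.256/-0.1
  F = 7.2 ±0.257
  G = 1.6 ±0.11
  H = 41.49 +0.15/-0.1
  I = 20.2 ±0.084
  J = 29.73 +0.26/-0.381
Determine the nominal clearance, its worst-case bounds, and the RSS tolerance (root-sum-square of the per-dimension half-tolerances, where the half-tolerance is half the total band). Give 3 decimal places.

nominal=114.290 wc=[112.508,116.147] rss=0.663

Stack each dimension's contribution:
  +A: nom +27.300 → Σnom=27.300; wc +0.310/-0.310 → slack +0.310/-0.310; half-tol=0.310, Σhalf²=0.096100
  -B: nom -16.990 → Σnom=10.310; wc +0.350/-0.280 → slack +0.660/-0.590; half-tol=0.315, Σhalf²=0.195325
  +C: nom +47.060 → Σnom=57.370; wc +0.020/-0.030 → slack +0.680/-0.620; half-tol=0.025, Σhalf²=0.195950
  +D: nom +29.460 → Σnom=86.830; wc +0.095/-0.095 → slack +0.775/-0.715; half-tol=0.095, Σhalf²=0.204975
  -E: nom -10.100 → Σnom=76.730; wc +0.100/-0.256 → slack +0.875/-0.971; half-tol=0.178, Σhalf²=0.236659
  +F: nom +7.200 → Σnom=83.930; wc +0.257/-0.257 → slack +1.132/-1.228; half-tol=0.257, Σhalf²=0.302708
  -G: nom -1.600 → Σnom=82.330; wc +0.110/-0.110 → slack +1.242/-1.338; half-tol=0.110, Σhalf²=0.314808
  +H: nom +41.490 → Σnom=123.820; wc +0.150/-0.100 → slack +1.392/-1.438; half-tol=0.125, Σhalf²=0.330433
  +I: nom +20.200 → Σnom=144.020; wc +0.084/-0.084 → slack +1.476/-1.522; half-tol=0.084, Σhalf²=0.337489
  -J: nom -29.730 → Σnom=114.290; wc +0.381/-0.260 → slack +1.857/-1.782; half-tol=0.321, Σhalf²=0.440209
Nominal = 114.290. Worst-case = [114.290 - 1.782, 114.290 + 1.857] = [112.508, 116.147]. RSS = √0.440209 = 0.663.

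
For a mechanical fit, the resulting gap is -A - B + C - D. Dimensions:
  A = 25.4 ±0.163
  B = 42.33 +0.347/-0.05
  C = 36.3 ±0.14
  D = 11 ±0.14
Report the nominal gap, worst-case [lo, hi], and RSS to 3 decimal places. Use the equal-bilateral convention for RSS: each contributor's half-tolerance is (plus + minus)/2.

nominal=-42.430 wc=[-43.220,-41.937] rss=0.324

Stack each dimension's contribution:
  -A: nom -25.400 → Σnom=-25.400; wc +0.163/-0.163 → slack +0.163/-0.163; half-tol=0.163, Σhalf²=0.026569
  -B: nom -42.330 → Σnom=-67.730; wc +0.050/-0.347 → slack +0.213/-0.510; half-tol=0.198, Σhalf²=0.065971
  +C: nom +36.300 → Σnom=-31.430; wc +0.140/-0.140 → slack +0.353/-0.650; half-tol=0.140, Σhalf²=0.085571
  -D: nom -11.000 → Σnom=-42.430; wc +0.140/-0.140 → slack +0.493/-0.790; half-tol=0.140, Σhalf²=0.105171
Nominal = -42.430. Worst-case = [-42.430 - 0.790, -42.430 + 0.493] = [-43.220, -41.937]. RSS = √0.105171 = 0.324.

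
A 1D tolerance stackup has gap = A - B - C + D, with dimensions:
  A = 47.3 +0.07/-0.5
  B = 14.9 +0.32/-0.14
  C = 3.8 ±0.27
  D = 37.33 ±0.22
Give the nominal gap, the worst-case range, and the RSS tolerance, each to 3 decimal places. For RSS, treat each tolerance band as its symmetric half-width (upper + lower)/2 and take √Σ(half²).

nominal=65.930 wc=[64.620,66.630] rss=0.505

Stack each dimension's contribution:
  +A: nom +47.300 → Σnom=47.300; wc +0.070/-0.500 → slack +0.070/-0.500; half-tol=0.285, Σhalf²=0.081225
  -B: nom -14.900 → Σnom=32.400; wc +0.140/-0.320 → slack +0.210/-0.820; half-tol=0.230, Σhalf²=0.134125
  -C: nom -3.800 → Σnom=28.600; wc +0.270/-0.270 → slack +0.480/-1.090; half-tol=0.270, Σhalf²=0.207025
  +D: nom +37.330 → Σnom=65.930; wc +0.220/-0.220 → slack +0.700/-1.310; half-tol=0.220, Σhalf²=0.255425
Nominal = 65.930. Worst-case = [65.930 - 1.310, 65.930 + 0.700] = [64.620, 66.630]. RSS = √0.255425 = 0.505.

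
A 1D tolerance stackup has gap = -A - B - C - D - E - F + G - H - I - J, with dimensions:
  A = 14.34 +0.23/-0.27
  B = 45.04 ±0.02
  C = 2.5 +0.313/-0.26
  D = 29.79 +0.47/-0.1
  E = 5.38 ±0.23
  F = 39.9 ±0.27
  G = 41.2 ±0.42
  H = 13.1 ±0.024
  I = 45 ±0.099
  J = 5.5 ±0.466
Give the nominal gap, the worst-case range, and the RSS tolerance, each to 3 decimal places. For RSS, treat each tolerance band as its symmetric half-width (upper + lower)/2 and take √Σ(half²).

nominal=-159.350 wc=[-161.892,-157.191] rss=0.869

Stack each dimension's contribution:
  -A: nom -14.340 → Σnom=-14.340; wc +0.270/-0.230 → slack +0.270/-0.230; half-tol=0.250, Σhalf²=0.062500
  -B: nom -45.040 → Σnom=-59.380; wc +0.020/-0.020 → slack +0.290/-0.250; half-tol=0.020, Σhalf²=0.062900
  -C: nom -2.500 → Σnom=-61.880; wc +0.260/-0.313 → slack +0.550/-0.563; half-tol=0.286, Σhalf²=0.144982
  -D: nom -29.790 → Σnom=-91.670; wc +0.100/-0.470 → slack +0.650/-1.033; half-tol=0.285, Σhalf²=0.226207
  -E: nom -5.380 → Σnom=-97.050; wc +0.230/-0.230 → slack +0.880/-1.263; half-tol=0.230, Σhalf²=0.279107
  -F: nom -39.900 → Σnom=-136.950; wc +0.270/-0.270 → slack +1.150/-1.533; half-tol=0.270, Σhalf²=0.352007
  +G: nom +41.200 → Σnom=-95.750; wc +0.420/-0.420 → slack +1.570/-1.953; half-tol=0.420, Σhalf²=0.528407
  -H: nom -13.100 → Σnom=-108.850; wc +0.024/-0.024 → slack +1.594/-1.977; half-tol=0.024, Σhalf²=0.528983
  -I: nom -45.000 → Σnom=-153.850; wc +0.099/-0.099 → slack +1.693/-2.076; half-tol=0.099, Σhalf²=0.538784
  -J: nom -5.500 → Σnom=-159.350; wc +0.466/-0.466 → slack +2.159/-2.542; half-tol=0.466, Σhalf²=0.755940
Nominal = -159.350. Worst-case = [-159.350 - 2.542, -159.350 + 2.159] = [-161.892, -157.191]. RSS = √0.755940 = 0.869.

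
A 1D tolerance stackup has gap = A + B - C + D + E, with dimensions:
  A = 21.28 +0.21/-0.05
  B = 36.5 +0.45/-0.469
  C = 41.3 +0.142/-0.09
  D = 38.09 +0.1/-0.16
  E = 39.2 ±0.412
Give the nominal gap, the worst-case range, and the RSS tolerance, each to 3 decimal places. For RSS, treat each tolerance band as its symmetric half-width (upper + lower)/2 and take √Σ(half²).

nominal=93.770 wc=[92.537,95.032] rss=0.654

Stack each dimension's contribution:
  +A: nom +21.280 → Σnom=21.280; wc +0.210/-0.050 → slack +0.210/-0.050; half-tol=0.130, Σhalf²=0.016900
  +B: nom +36.500 → Σnom=57.780; wc +0.450/-0.469 → slack +0.660/-0.519; half-tol=0.460, Σhalf²=0.228040
  -C: nom -41.300 → Σnom=16.480; wc +0.090/-0.142 → slack +0.750/-0.661; half-tol=0.116, Σhalf²=0.241496
  +D: nom +38.090 → Σnom=54.570; wc +0.100/-0.160 → slack +0.850/-0.821; half-tol=0.130, Σhalf²=0.258396
  +E: nom +39.200 → Σnom=93.770; wc +0.412/-0.412 → slack +1.262/-1.233; half-tol=0.412, Σhalf²=0.428140
Nominal = 93.770. Worst-case = [93.770 - 1.233, 93.770 + 1.262] = [92.537, 95.032]. RSS = √0.428140 = 0.654.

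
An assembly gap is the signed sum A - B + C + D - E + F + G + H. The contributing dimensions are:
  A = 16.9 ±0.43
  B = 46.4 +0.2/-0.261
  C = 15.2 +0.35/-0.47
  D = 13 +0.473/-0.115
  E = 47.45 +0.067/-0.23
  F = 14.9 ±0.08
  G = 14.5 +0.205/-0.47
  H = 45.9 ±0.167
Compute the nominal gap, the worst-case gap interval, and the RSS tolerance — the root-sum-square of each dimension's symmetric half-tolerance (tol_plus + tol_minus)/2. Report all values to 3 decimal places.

nominal=26.550 wc=[24.551,28.746] rss=0.814

Stack each dimension's contribution:
  +A: nom +16.900 → Σnom=16.900; wc +0.430/-0.430 → slack +0.430/-0.430; half-tol=0.430, Σhalf²=0.184900
  -B: nom -46.400 → Σnom=-29.500; wc +0.261/-0.200 → slack +0.691/-0.630; half-tol=0.231, Σhalf²=0.238030
  +C: nom +15.200 → Σnom=-14.300; wc +0.350/-0.470 → slack +1.041/-1.100; half-tol=0.410, Σhalf²=0.406130
  +D: nom +13.000 → Σnom=-1.300; wc +0.473/-0.115 → slack +1.514/-1.215; half-tol=0.294, Σhalf²=0.492566
  -E: nom -47.450 → Σnom=-48.750; wc +0.230/-0.067 → slack +1.744/-1.282; half-tol=0.149, Σhalf²=0.514618
  +F: nom +14.900 → Σnom=-33.850; wc +0.080/-0.080 → slack +1.824/-1.362; half-tol=0.080, Σhalf²=0.521018
  +G: nom +14.500 → Σnom=-19.350; wc +0.205/-0.470 → slack +2.029/-1.832; half-tol=0.337, Σhalf²=0.634925
  +H: nom +45.900 → Σnom=26.550; wc +0.167/-0.167 → slack +2.196/-1.999; half-tol=0.167, Σhalf²=0.662814
Nominal = 26.550. Worst-case = [26.550 - 1.999, 26.550 + 2.196] = [24.551, 28.746]. RSS = √0.662814 = 0.814.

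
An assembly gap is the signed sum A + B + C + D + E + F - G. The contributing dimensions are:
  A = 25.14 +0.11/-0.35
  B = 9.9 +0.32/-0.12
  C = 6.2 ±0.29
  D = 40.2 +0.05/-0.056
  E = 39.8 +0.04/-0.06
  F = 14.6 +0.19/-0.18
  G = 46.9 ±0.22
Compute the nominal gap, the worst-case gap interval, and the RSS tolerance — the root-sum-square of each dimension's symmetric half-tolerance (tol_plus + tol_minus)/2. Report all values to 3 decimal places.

Stack each dimension's contribution:
  +A: nom +25.140 → Σnom=25.140; wc +0.110/-0.350 → slack +0.110/-0.350; half-tol=0.230, Σhalf²=0.052900
  +B: nom +9.900 → Σnom=35.040; wc +0.320/-0.120 → slack +0.430/-0.470; half-tol=0.220, Σhalf²=0.101300
  +C: nom +6.200 → Σnom=41.240; wc +0.290/-0.290 → slack +0.720/-0.760; half-tol=0.290, Σhalf²=0.185400
  +D: nom +40.200 → Σnom=81.440; wc +0.050/-0.056 → slack +0.770/-0.816; half-tol=0.053, Σhalf²=0.188209
  +E: nom +39.800 → Σnom=121.240; wc +0.040/-0.060 → slack +0.810/-0.876; half-tol=0.050, Σhalf²=0.190709
  +F: nom +14.600 → Σnom=135.840; wc +0.190/-0.180 → slack +1.000/-1.056; half-tol=0.185, Σhalf²=0.224934
  -G: nom -46.900 → Σnom=88.940; wc +0.220/-0.220 → slack +1.220/-1.276; half-tol=0.220, Σhalf²=0.273334
Nominal = 88.940. Worst-case = [88.940 - 1.276, 88.940 + 1.220] = [87.664, 90.160]. RSS = √0.273334 = 0.523.

nominal=88.940 wc=[87.664,90.160] rss=0.523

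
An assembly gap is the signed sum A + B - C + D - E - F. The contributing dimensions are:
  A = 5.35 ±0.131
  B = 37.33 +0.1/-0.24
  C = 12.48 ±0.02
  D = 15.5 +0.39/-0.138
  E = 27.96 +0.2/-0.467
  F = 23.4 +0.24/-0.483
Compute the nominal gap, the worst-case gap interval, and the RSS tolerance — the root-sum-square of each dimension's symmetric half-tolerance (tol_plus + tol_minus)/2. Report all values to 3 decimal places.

nominal=-5.660 wc=[-6.629,-4.069] rss=0.598

Stack each dimension's contribution:
  +A: nom +5.350 → Σnom=5.350; wc +0.131/-0.131 → slack +0.131/-0.131; half-tol=0.131, Σhalf²=0.017161
  +B: nom +37.330 → Σnom=42.680; wc +0.100/-0.240 → slack +0.231/-0.371; half-tol=0.170, Σhalf²=0.046061
  -C: nom -12.480 → Σnom=30.200; wc +0.020/-0.020 → slack +0.251/-0.391; half-tol=0.020, Σhalf²=0.046461
  +D: nom +15.500 → Σnom=45.700; wc +0.390/-0.138 → slack +0.641/-0.529; half-tol=0.264, Σhalf²=0.116157
  -E: nom -27.960 → Σnom=17.740; wc +0.467/-0.200 → slack +1.108/-0.729; half-tol=0.334, Σhalf²=0.227379
  -F: nom -23.400 → Σnom=-5.660; wc +0.483/-0.240 → slack +1.591/-0.969; half-tol=0.361, Σhalf²=0.358062
Nominal = -5.660. Worst-case = [-5.660 - 0.969, -5.660 + 1.591] = [-6.629, -4.069]. RSS = √0.358062 = 0.598.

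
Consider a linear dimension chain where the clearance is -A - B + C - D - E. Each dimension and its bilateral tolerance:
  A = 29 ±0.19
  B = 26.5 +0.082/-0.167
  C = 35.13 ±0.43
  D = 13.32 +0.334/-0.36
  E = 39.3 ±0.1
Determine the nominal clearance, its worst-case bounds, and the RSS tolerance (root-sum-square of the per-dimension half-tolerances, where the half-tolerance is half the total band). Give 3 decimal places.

Stack each dimension's contribution:
  -A: nom -29.000 → Σnom=-29.000; wc +0.190/-0.190 → slack +0.190/-0.190; half-tol=0.190, Σhalf²=0.036100
  -B: nom -26.500 → Σnom=-55.500; wc +0.167/-0.082 → slack +0.357/-0.272; half-tol=0.124, Σhalf²=0.051600
  +C: nom +35.130 → Σnom=-20.370; wc +0.430/-0.430 → slack +0.787/-0.702; half-tol=0.430, Σhalf²=0.236500
  -D: nom -13.320 → Σnom=-33.690; wc +0.360/-0.334 → slack +1.147/-1.036; half-tol=0.347, Σhalf²=0.356909
  -E: nom -39.300 → Σnom=-72.990; wc +0.100/-0.100 → slack +1.247/-1.136; half-tol=0.100, Σhalf²=0.366909
Nominal = -72.990. Worst-case = [-72.990 - 1.136, -72.990 + 1.247] = [-74.126, -71.743]. RSS = √0.366909 = 0.606.

nominal=-72.990 wc=[-74.126,-71.743] rss=0.606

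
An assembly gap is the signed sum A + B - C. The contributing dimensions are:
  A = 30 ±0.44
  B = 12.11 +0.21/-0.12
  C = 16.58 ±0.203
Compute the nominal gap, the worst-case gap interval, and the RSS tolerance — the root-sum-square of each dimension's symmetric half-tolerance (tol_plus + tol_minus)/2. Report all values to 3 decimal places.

Stack each dimension's contribution:
  +A: nom +30.000 → Σnom=30.000; wc +0.440/-0.440 → slack +0.440/-0.440; half-tol=0.440, Σhalf²=0.193600
  +B: nom +12.110 → Σnom=42.110; wc +0.210/-0.120 → slack +0.650/-0.560; half-tol=0.165, Σhalf²=0.220825
  -C: nom -16.580 → Σnom=25.530; wc +0.203/-0.203 → slack +0.853/-0.763; half-tol=0.203, Σhalf²=0.262034
Nominal = 25.530. Worst-case = [25.530 - 0.763, 25.530 + 0.853] = [24.767, 26.383]. RSS = √0.262034 = 0.512.

nominal=25.530 wc=[24.767,26.383] rss=0.512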